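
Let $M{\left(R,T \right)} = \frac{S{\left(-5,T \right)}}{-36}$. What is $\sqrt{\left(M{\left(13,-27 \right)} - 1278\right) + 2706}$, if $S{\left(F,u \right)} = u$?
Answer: $\frac{3 \sqrt{635}}{2} \approx 37.799$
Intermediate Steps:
$M{\left(R,T \right)} = - \frac{T}{36}$ ($M{\left(R,T \right)} = \frac{T}{-36} = T \left(- \frac{1}{36}\right) = - \frac{T}{36}$)
$\sqrt{\left(M{\left(13,-27 \right)} - 1278\right) + 2706} = \sqrt{\left(\left(- \frac{1}{36}\right) \left(-27\right) - 1278\right) + 2706} = \sqrt{\left(\frac{3}{4} - 1278\right) + 2706} = \sqrt{- \frac{5109}{4} + 2706} = \sqrt{\frac{5715}{4}} = \frac{3 \sqrt{635}}{2}$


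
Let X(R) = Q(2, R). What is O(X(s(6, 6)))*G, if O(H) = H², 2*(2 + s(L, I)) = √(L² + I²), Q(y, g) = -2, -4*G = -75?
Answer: 75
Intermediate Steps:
G = 75/4 (G = -¼*(-75) = 75/4 ≈ 18.750)
s(L, I) = -2 + √(I² + L²)/2 (s(L, I) = -2 + √(L² + I²)/2 = -2 + √(I² + L²)/2)
X(R) = -2
O(X(s(6, 6)))*G = (-2)²*(75/4) = 4*(75/4) = 75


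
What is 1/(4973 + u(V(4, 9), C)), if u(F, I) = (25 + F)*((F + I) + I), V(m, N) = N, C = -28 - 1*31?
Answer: 1/1267 ≈ 0.00078927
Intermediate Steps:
C = -59 (C = -28 - 31 = -59)
u(F, I) = (25 + F)*(F + 2*I)
1/(4973 + u(V(4, 9), C)) = 1/(4973 + (9**2 + 25*9 + 50*(-59) + 2*9*(-59))) = 1/(4973 + (81 + 225 - 2950 - 1062)) = 1/(4973 - 3706) = 1/1267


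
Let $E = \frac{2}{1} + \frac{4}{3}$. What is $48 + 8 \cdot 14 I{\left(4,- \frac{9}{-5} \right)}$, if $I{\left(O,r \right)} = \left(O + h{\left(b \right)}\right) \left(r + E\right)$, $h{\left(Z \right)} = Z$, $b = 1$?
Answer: $\frac{8768}{3} \approx 2922.7$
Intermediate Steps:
$E = \frac{10}{3}$ ($E = 2 \cdot 1 + 4 \cdot \frac{1}{3} = 2 + \frac{4}{3} = \frac{10}{3} \approx 3.3333$)
$I{\left(O,r \right)} = \left(1 + O\right) \left(\frac{10}{3} + r\right)$ ($I{\left(O,r \right)} = \left(O + 1\right) \left(r + \frac{10}{3}\right) = \left(1 + O\right) \left(\frac{10}{3} + r\right)$)
$48 + 8 \cdot 14 I{\left(4,- \frac{9}{-5} \right)} = 48 + 8 \cdot 14 \left(\frac{10}{3} - \frac{9}{-5} + \frac{10}{3} \cdot 4 + 4 \left(- \frac{9}{-5}\right)\right) = 48 + 112 \left(\frac{10}{3} - - \frac{9}{5} + \frac{40}{3} + 4 \left(\left(-9\right) \left(- \frac{1}{5}\right)\right)\right) = 48 + 112 \left(\frac{10}{3} + \frac{9}{5} + \frac{40}{3} + 4 \cdot \frac{9}{5}\right) = 48 + 112 \left(\frac{10}{3} + \frac{9}{5} + \frac{40}{3} + \frac{36}{5}\right) = 48 + 112 \cdot \frac{77}{3} = 48 + \frac{8624}{3} = \frac{8768}{3}$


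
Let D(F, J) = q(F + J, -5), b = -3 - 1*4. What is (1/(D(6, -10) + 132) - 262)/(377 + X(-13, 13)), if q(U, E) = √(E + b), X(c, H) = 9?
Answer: (-524*√3 + 34583*I)/(772*(√3 - 66*I)) ≈ -0.67874 - 5.147e-7*I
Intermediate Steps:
b = -7 (b = -3 - 4 = -7)
q(U, E) = √(-7 + E) (q(U, E) = √(E - 7) = √(-7 + E))
D(F, J) = 2*I*√3 (D(F, J) = √(-7 - 5) = √(-12) = 2*I*√3)
(1/(D(6, -10) + 132) - 262)/(377 + X(-13, 13)) = (1/(2*I*√3 + 132) - 262)/(377 + 9) = (1/(132 + 2*I*√3) - 262)/386 = (-262 + 1/(132 + 2*I*√3))*(1/386) = -131/193 + 1/(386*(132 + 2*I*√3))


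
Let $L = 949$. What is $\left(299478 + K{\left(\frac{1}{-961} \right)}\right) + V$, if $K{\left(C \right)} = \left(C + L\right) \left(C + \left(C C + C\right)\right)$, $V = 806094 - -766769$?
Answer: $\frac{1661707777658273}{887503681} \approx 1.8723 \cdot 10^{6}$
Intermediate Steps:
$V = 1572863$ ($V = 806094 + 766769 = 1572863$)
$K{\left(C \right)} = \left(949 + C\right) \left(C^{2} + 2 C\right)$ ($K{\left(C \right)} = \left(C + 949\right) \left(C + \left(C C + C\right)\right) = \left(949 + C\right) \left(C + \left(C^{2} + C\right)\right) = \left(949 + C\right) \left(C + \left(C + C^{2}\right)\right) = \left(949 + C\right) \left(C^{2} + 2 C\right)$)
$\left(299478 + K{\left(\frac{1}{-961} \right)}\right) + V = \left(299478 + \frac{1898 + \left(\frac{1}{-961}\right)^{2} + \frac{951}{-961}}{-961}\right) + 1572863 = \left(299478 - \frac{1898 + \left(- \frac{1}{961}\right)^{2} + 951 \left(- \frac{1}{961}\right)}{961}\right) + 1572863 = \left(299478 - \frac{1898 + \frac{1}{923521} - \frac{951}{961}}{961}\right) + 1572863 = \left(299478 - \frac{1751928948}{887503681}\right) + 1572863 = \frac{265786075449570}{887503681} + 1572863 = \frac{1661707777658273}{887503681}$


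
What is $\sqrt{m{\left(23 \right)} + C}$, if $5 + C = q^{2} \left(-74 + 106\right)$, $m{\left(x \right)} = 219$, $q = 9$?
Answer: $\sqrt{2806} \approx 52.972$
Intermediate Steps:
$C = 2587$ ($C = -5 + 9^{2} \left(-74 + 106\right) = -5 + 81 \cdot 32 = -5 + 2592 = 2587$)
$\sqrt{m{\left(23 \right)} + C} = \sqrt{219 + 2587} = \sqrt{2806}$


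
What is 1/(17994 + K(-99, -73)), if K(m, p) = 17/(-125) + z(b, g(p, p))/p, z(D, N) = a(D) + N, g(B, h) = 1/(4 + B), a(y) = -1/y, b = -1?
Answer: 629625/11329378121 ≈ 5.5575e-5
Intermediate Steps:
z(D, N) = N - 1/D (z(D, N) = -1/D + N = N - 1/D)
K(m, p) = -17/125 + (1 + 1/(4 + p))/p (K(m, p) = 17/(-125) + (1/(4 + p) - 1/(-1))/p = 17*(-1/125) + (1/(4 + p) - 1*(-1))/p = -17/125 + (1/(4 + p) + 1)/p = -17/125 + (1 + 1/(4 + p))/p)
1/(17994 + K(-99, -73)) = 1/(17994 + (1/125)*(625 - 17*(-73)**2 + 57*(-73))/(-73*(4 - 73))) = 1/(17994 + (1/125)*(-1/73)*(625 - 17*5329 - 4161)/(-69)) = 1/(17994 + (1/125)*(-1/73)*(-1/69)*(625 - 90593 - 4161)) = 1/(17994 + (1/125)*(-1/73)*(-1/69)*(-94129)) = 1/(17994 - 94129/629625) = 1/(11329378121/629625) = 629625/11329378121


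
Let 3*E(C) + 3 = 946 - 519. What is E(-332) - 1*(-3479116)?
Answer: 10437772/3 ≈ 3.4793e+6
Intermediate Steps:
E(C) = 424/3 (E(C) = -1 + (946 - 519)/3 = -1 + (⅓)*427 = -1 + 427/3 = 424/3)
E(-332) - 1*(-3479116) = 424/3 - 1*(-3479116) = 424/3 + 3479116 = 10437772/3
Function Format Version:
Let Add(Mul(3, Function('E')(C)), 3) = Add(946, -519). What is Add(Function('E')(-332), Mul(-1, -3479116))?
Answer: Rational(10437772, 3) ≈ 3.4793e+6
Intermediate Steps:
Function('E')(C) = Rational(424, 3) (Function('E')(C) = Add(-1, Mul(Rational(1, 3), Add(946, -519))) = Add(-1, Mul(Rational(1, 3), 427)) = Add(-1, Rational(427, 3)) = Rational(424, 3))
Add(Function('E')(-332), Mul(-1, -3479116)) = Add(Rational(424, 3), Mul(-1, -3479116)) = Add(Rational(424, 3), 3479116) = Rational(10437772, 3)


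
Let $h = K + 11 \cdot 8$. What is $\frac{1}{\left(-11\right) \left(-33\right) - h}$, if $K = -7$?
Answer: $\frac{1}{282} \approx 0.0035461$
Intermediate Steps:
$h = 81$ ($h = -7 + 11 \cdot 8 = -7 + 88 = 81$)
$\frac{1}{\left(-11\right) \left(-33\right) - h} = \frac{1}{\left(-11\right) \left(-33\right) - 81} = \frac{1}{363 - 81} = \frac{1}{282}$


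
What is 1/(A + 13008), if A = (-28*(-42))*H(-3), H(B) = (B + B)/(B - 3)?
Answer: 1/14184 ≈ 7.0502e-5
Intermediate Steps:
H(B) = 2*B/(-3 + B) (H(B) = (2*B)/(-3 + B) = 2*B/(-3 + B))
A = 1176 (A = (-28*(-42))*(2*(-3)/(-3 - 3)) = 1176*(2*(-3)/(-6)) = 1176*(2*(-3)*(-⅙)) = 1176*1 = 1176)
1/(A + 13008) = 1/(1176 + 13008) = 1/14184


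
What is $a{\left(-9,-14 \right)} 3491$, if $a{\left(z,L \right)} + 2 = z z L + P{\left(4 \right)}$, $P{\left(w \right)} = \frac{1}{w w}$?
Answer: $- \frac{63448925}{16} \approx -3.9656 \cdot 10^{6}$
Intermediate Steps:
$P{\left(w \right)} = \frac{1}{w^{2}}$
$a{\left(z,L \right)} = - \frac{31}{16} + L z^{2}$ ($a{\left(z,L \right)} = -2 + \left(z z L + \frac{1}{16}\right) = -2 + \left(z^{2} L + \frac{1}{16}\right) = -2 + \left(L z^{2} + \frac{1}{16}\right) = -2 + \left(\frac{1}{16} + L z^{2}\right) = - \frac{31}{16} + L z^{2}$)
$a{\left(-9,-14 \right)} 3491 = \left(- \frac{31}{16} - 14 \left(-9\right)^{2}\right) 3491 = \left(- \frac{31}{16} - 1134\right) 3491 = \left(- \frac{18175}{16}\right) 3491 = - \frac{63448925}{16}$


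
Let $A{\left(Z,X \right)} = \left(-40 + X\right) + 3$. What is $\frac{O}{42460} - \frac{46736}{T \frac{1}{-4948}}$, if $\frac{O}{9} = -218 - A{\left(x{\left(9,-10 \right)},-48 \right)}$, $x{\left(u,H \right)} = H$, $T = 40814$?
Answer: $\frac{4909407298261}{866481220} \approx 5665.9$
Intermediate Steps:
$A{\left(Z,X \right)} = -37 + X$
$O = -1197$ ($O = 9 \left(-218 - \left(-37 - 48\right)\right) = 9 \left(-218 - -85\right) = 9 \left(-218 + 85\right) = 9 \left(-133\right) = -1197$)
$\frac{O}{42460} - \frac{46736}{T \frac{1}{-4948}} = - \frac{1197}{42460} - \frac{46736}{40814 \frac{1}{-4948}} = \left(-1197\right) \frac{1}{42460} - \frac{46736}{40814 \left(- \frac{1}{4948}\right)} = - \frac{1197}{42460} - \frac{46736}{- \frac{20407}{2474}} = - \frac{1197}{42460} - - \frac{115624864}{20407} = - \frac{1197}{42460} + \frac{115624864}{20407} = \frac{4909407298261}{866481220}$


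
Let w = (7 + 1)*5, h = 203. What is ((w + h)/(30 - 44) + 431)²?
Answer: 33535681/196 ≈ 1.7110e+5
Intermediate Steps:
w = 40 (w = 8*5 = 40)
((w + h)/(30 - 44) + 431)² = ((40 + 203)/(30 - 44) + 431)² = (243/(-14) + 431)² = (243*(-1/14) + 431)² = (-243/14 + 431)² = (5791/14)² = 33535681/196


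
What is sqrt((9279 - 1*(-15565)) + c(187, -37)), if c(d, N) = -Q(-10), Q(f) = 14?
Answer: sqrt(24830) ≈ 157.58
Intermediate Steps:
c(d, N) = -14 (c(d, N) = -1*14 = -14)
sqrt((9279 - 1*(-15565)) + c(187, -37)) = sqrt((9279 - 1*(-15565)) - 14) = sqrt((9279 + 15565) - 14) = sqrt(24844 - 14) = sqrt(24830)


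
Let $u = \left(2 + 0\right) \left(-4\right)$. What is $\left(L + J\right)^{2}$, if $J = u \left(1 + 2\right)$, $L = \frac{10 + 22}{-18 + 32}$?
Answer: $\frac{23104}{49} \approx 471.51$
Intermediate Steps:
$u = -8$ ($u = 2 \left(-4\right) = -8$)
$L = \frac{16}{7}$ ($L = \frac{32}{14} = 32 \cdot \frac{1}{14} = \frac{16}{7} \approx 2.2857$)
$J = -24$ ($J = - 8 \left(1 + 2\right) = \left(-8\right) 3 = -24$)
$\left(L + J\right)^{2} = \left(\frac{16}{7} - 24\right)^{2} = \left(- \frac{152}{7}\right)^{2} = \frac{23104}{49}$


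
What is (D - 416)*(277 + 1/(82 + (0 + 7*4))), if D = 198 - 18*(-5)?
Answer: -1950144/55 ≈ -35457.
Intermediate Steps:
D = 288 (D = 198 + 90 = 288)
(D - 416)*(277 + 1/(82 + (0 + 7*4))) = (288 - 416)*(277 + 1/(82 + (0 + 7*4))) = -128*(277 + 1/(82 + (0 + 28))) = -128*(277 + 1/(82 + 28)) = -128*(277 + 1/110) = -128*30471/110 = -1950144/55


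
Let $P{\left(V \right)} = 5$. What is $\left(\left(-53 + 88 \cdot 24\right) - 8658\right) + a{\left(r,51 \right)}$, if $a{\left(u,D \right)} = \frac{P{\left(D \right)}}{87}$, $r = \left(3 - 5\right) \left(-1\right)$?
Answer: $- \frac{574108}{87} \approx -6598.9$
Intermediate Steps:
$r = 2$ ($r = \left(-2\right) \left(-1\right) = 2$)
$a{\left(u,D \right)} = \frac{5}{87}$
$\left(\left(-53 + 88 \cdot 24\right) - 8658\right) + a{\left(r,51 \right)} = \left(\left(-53 + 88 \cdot 24\right) - 8658\right) + \frac{5}{87} = \left(\left(-53 + 2112\right) - 8658\right) + \frac{5}{87} = \left(2059 - 8658\right) + \frac{5}{87} = -6599 + \frac{5}{87} = - \frac{574108}{87}$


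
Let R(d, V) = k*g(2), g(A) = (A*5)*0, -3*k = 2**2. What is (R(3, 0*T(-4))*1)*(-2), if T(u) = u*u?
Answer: 0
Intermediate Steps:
k = -4/3 (k = -1/3*2**2 = -1/3*4 = -4/3 ≈ -1.3333)
T(u) = u**2
g(A) = 0 (g(A) = (5*A)*0 = 0)
R(d, V) = 0 (R(d, V) = -4/3*0 = 0)
(R(3, 0*T(-4))*1)*(-2) = (0*1)*(-2) = 0*(-2) = 0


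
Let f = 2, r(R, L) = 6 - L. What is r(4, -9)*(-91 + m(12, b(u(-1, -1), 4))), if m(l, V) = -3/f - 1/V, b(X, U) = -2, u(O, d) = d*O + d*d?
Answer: -1380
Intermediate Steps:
u(O, d) = d² + O*d (u(O, d) = O*d + d² = d² + O*d)
m(l, V) = -3/2 - 1/V
r(4, -9)*(-91 + m(12, b(u(-1, -1), 4))) = (6 - 1*(-9))*(-91 + (-3/2 - 1/(-2))) = (6 + 9)*(-91 + (-3/2 - 1*(-½))) = 15*(-91 + (-3/2 + ½)) = 15*(-91 - 1) = 15*(-92) = -1380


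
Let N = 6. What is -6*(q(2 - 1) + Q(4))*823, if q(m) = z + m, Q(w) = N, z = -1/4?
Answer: -66663/2 ≈ -33332.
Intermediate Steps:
z = -1/4 (z = -1*1/4 = -1/4 ≈ -0.25000)
Q(w) = 6
q(m) = -1/4 + m
-6*(q(2 - 1) + Q(4))*823 = -6*((-1/4 + (2 - 1)) + 6)*823 = -6*((-1/4 + 1) + 6)*823 = -6*(3/4 + 6)*823 = -6*27/4*823 = -81/2*823 = -66663/2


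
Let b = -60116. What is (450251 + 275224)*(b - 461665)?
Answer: -378539070975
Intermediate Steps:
(450251 + 275224)*(b - 461665) = (450251 + 275224)*(-60116 - 461665) = 725475*(-521781) = -378539070975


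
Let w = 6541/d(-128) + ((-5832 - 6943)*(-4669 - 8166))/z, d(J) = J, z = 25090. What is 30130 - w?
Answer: 7593941929/321152 ≈ 23646.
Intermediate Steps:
w = 2082367831/321152 (w = 6541/(-128) + ((-5832 - 6943)*(-4669 - 8166))/25090 = 6541*(-1/128) - 12775*(-12835)*(1/25090) = -6541/128 + 163967125*(1/25090) = -6541/128 + 32793425/5018 = 2082367831/321152 ≈ 6484.1)
30130 - w = 30130 - 1*2082367831/321152 = 30130 - 2082367831/321152 = 7593941929/321152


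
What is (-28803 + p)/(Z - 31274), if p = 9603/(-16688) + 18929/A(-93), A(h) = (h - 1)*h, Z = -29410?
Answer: 2100868403281/4426488061632 ≈ 0.47461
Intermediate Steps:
A(h) = h*(-1 + h) (A(h) = (-1 + h)*h = h*(-1 + h))
p = 115968863/72943248 (p = 9603/(-16688) + 18929/((-93*(-1 - 93))) = 9603*(-1/16688) + 18929/((-93*(-94))) = -9603/16688 + 18929/8742 = 115968863/72943248 ≈ 1.5899)
(-28803 + p)/(Z - 31274) = (-28803 + 115968863/72943248)/(-29410 - 31274) = -2100868403281/72943248/(-60684) = -2100868403281/72943248*(-1/60684) = 2100868403281/4426488061632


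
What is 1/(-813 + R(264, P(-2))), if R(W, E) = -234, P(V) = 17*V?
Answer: -1/1047 ≈ -0.00095511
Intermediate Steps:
1/(-813 + R(264, P(-2))) = 1/(-813 - 234) = 1/(-1047) = -1/1047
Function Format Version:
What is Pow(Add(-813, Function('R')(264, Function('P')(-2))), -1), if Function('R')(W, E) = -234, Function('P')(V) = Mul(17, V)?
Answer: Rational(-1, 1047) ≈ -0.00095511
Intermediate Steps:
Pow(Add(-813, Function('R')(264, Function('P')(-2))), -1) = Pow(Add(-813, -234), -1) = Pow(-1047, -1) = Rational(-1, 1047)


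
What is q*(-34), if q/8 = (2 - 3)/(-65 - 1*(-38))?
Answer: -272/27 ≈ -10.074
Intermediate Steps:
q = 8/27 (q = 8*((2 - 3)/(-65 - 1*(-38))) = 8*(-1/(-65 + 38)) = 8*(-1/(-27)) = 8*(-1*(-1/27)) = 8*(1/27) = 8/27 ≈ 0.29630)
q*(-34) = (8/27)*(-34) = -272/27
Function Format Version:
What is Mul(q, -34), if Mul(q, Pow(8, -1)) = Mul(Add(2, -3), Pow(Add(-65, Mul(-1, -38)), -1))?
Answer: Rational(-272, 27) ≈ -10.074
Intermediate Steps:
q = Rational(8, 27) (q = Mul(8, Mul(Add(2, -3), Pow(Add(-65, Mul(-1, -38)), -1))) = Mul(8, Mul(-1, Pow(Add(-65, 38), -1))) = Mul(8, Mul(-1, Pow(-27, -1))) = Mul(8, Mul(-1, Rational(-1, 27))) = Mul(8, Rational(1, 27)) = Rational(8, 27) ≈ 0.29630)
Mul(q, -34) = Mul(Rational(8, 27), -34) = Rational(-272, 27)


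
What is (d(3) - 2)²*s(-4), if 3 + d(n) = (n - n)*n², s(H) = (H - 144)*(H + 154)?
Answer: -555000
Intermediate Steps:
s(H) = (-144 + H)*(154 + H)
d(n) = -3 (d(n) = -3 + (n - n)*n² = -3 + 0*n² = -3 + 0 = -3)
(d(3) - 2)²*s(-4) = (-3 - 2)²*(-22176 + (-4)² + 10*(-4)) = (-5)²*(-22176 + 16 - 40) = 25*(-22200) = -555000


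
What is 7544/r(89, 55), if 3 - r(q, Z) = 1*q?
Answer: -3772/43 ≈ -87.721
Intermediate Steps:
r(q, Z) = 3 - q
7544/r(89, 55) = 7544/(3 - 1*89) = 7544/(3 - 89) = 7544/(-86) = 7544*(-1/86) = -3772/43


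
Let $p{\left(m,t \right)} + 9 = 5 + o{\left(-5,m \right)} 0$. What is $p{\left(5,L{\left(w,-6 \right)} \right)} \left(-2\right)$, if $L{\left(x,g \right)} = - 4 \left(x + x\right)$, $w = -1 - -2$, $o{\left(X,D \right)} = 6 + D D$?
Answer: $8$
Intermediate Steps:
$o{\left(X,D \right)} = 6 + D^{2}$
$w = 1$ ($w = -1 + 2 = 1$)
$L{\left(x,g \right)} = - 8 x$ ($L{\left(x,g \right)} = - 4 \cdot 2 x = - 8 x$)
$p{\left(m,t \right)} = -4$ ($p{\left(m,t \right)} = -9 + \left(5 + \left(6 + m^{2}\right) 0\right) = -9 + \left(5 + 0\right) = -9 + 5 = -4$)
$p{\left(5,L{\left(w,-6 \right)} \right)} \left(-2\right) = \left(-4\right) \left(-2\right) = 8$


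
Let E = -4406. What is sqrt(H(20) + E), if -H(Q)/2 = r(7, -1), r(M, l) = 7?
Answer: 2*I*sqrt(1105) ≈ 66.483*I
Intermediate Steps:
H(Q) = -14 (H(Q) = -2*7 = -14)
sqrt(H(20) + E) = sqrt(-14 - 4406) = sqrt(-4420) = 2*I*sqrt(1105)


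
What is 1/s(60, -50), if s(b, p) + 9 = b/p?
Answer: -5/51 ≈ -0.098039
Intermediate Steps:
s(b, p) = -9 + b/p
1/s(60, -50) = 1/(-9 + 60/(-50)) = 1/(-9 + 60*(-1/50)) = 1/(-9 - 6/5) = 1/(-51/5) = -5/51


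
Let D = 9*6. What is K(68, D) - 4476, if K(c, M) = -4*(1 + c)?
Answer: -4752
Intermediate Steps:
D = 54
K(c, M) = -4 - 4*c
K(68, D) - 4476 = (-4 - 4*68) - 4476 = (-4 - 272) - 4476 = -276 - 4476 = -4752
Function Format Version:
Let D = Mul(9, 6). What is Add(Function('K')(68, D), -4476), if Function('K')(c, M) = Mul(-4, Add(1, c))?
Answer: -4752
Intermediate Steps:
D = 54
Function('K')(c, M) = Add(-4, Mul(-4, c))
Add(Function('K')(68, D), -4476) = Add(Add(-4, Mul(-4, 68)), -4476) = Add(Add(-4, -272), -4476) = Add(-276, -4476) = -4752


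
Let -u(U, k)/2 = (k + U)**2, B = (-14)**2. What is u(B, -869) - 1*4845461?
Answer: -5751319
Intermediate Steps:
B = 196
u(U, k) = -2*(U + k)**2 (u(U, k) = -2*(k + U)**2 = -2*(U + k)**2)
u(B, -869) - 1*4845461 = -2*(196 - 869)**2 - 1*4845461 = -2*(-673)**2 - 4845461 = -2*452929 - 4845461 = -905858 - 4845461 = -5751319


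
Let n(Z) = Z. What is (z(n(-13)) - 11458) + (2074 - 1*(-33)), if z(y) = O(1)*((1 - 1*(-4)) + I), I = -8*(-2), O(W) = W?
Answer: -9330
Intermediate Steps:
I = 16 (I = -4*(-4) = 16)
z(y) = 21 (z(y) = 1*((1 - 1*(-4)) + 16) = 1*((1 + 4) + 16) = 1*(5 + 16) = 1*21 = 21)
(z(n(-13)) - 11458) + (2074 - 1*(-33)) = (21 - 11458) + (2074 - 1*(-33)) = -11437 + (2074 + 33) = -11437 + 2107 = -9330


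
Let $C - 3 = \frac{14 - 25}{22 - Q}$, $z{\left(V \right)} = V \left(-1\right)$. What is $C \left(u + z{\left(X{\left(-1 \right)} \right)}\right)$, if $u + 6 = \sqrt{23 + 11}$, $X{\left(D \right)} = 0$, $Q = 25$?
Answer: $-40 + \frac{20 \sqrt{34}}{3} \approx -1.127$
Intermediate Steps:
$z{\left(V \right)} = - V$
$u = -6 + \sqrt{34}$ ($u = -6 + \sqrt{23 + 11} = -6 + \sqrt{34} \approx -0.16905$)
$C = \frac{20}{3}$ ($C = 3 + \frac{14 - 25}{22 - 25} = 3 - \frac{11}{22 - 25} = 3 - \frac{11}{-3} = 3 - - \frac{11}{3} = 3 + \frac{11}{3} = \frac{20}{3} \approx 6.6667$)
$C \left(u + z{\left(X{\left(-1 \right)} \right)}\right) = \frac{20 \left(\left(-6 + \sqrt{34}\right) - 0\right)}{3} = \frac{20 \left(\left(-6 + \sqrt{34}\right) + 0\right)}{3} = \frac{20 \left(-6 + \sqrt{34}\right)}{3} = -40 + \frac{20 \sqrt{34}}{3}$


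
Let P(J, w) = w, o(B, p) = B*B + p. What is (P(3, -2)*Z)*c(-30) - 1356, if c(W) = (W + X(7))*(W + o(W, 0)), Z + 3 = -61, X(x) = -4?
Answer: -3787596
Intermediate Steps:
o(B, p) = p + B² (o(B, p) = B² + p = p + B²)
Z = -64 (Z = -3 - 61 = -64)
c(W) = (-4 + W)*(W + W²) (c(W) = (W - 4)*(W + (0 + W²)) = (-4 + W)*(W + W²))
(P(3, -2)*Z)*c(-30) - 1356 = (-2*(-64))*(-30*(-4 + (-30)² - 3*(-30))) - 1356 = 128*(-30*(-4 + 900 + 90)) - 1356 = 128*(-30*986) - 1356 = 128*(-29580) - 1356 = -3786240 - 1356 = -3787596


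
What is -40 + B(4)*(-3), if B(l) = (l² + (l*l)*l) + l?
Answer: -292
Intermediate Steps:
B(l) = l + l² + l³ (B(l) = (l² + l²*l) + l = (l² + l³) + l = l + l² + l³)
-40 + B(4)*(-3) = -40 + (4*(1 + 4 + 4²))*(-3) = -40 + (4*(1 + 4 + 16))*(-3) = -40 + (4*21)*(-3) = -40 + 84*(-3) = -40 - 252 = -292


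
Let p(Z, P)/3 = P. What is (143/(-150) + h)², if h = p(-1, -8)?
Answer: 14010049/22500 ≈ 622.67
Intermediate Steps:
p(Z, P) = 3*P
h = -24 (h = 3*(-8) = -24)
(143/(-150) + h)² = (143/(-150) - 24)² = (143*(-1/150) - 24)² = (-143/150 - 24)² = (-3743/150)² = 14010049/22500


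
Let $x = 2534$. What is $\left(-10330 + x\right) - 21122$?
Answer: $-28918$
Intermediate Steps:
$\left(-10330 + x\right) - 21122 = \left(-10330 + 2534\right) - 21122 = -7796 - 21122 = -28918$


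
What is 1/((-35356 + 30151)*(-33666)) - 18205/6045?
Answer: -6860408597/2278009890 ≈ -3.0116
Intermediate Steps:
1/((-35356 + 30151)*(-33666)) - 18205/6045 = -1/33666/(-5205) - 18205*1/6045 = -1/5205*(-1/33666) - 3641/1209 = 1/175231530 - 3641/1209 = -6860408597/2278009890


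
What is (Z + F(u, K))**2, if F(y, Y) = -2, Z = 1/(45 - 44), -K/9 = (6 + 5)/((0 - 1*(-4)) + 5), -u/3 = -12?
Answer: 1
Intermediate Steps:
u = 36 (u = -3*(-12) = 36)
K = -11 (K = -9*(6 + 5)/((0 - 1*(-4)) + 5) = -99/((0 + 4) + 5) = -99/(4 + 5) = -99/9 = -9*11/9 = -11)
Z = 1 (Z = 1/1 = 1)
(Z + F(u, K))**2 = (1 - 2)**2 = (-1)**2 = 1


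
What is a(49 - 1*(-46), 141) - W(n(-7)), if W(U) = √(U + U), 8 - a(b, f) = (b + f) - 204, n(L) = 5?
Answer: -24 - √10 ≈ -27.162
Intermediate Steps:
a(b, f) = 212 - b - f (a(b, f) = 8 - ((b + f) - 204) = 8 - (-204 + b + f) = 8 + (204 - b - f) = 212 - b - f)
W(U) = √2*√U (W(U) = √(2*U) = √2*√U)
a(49 - 1*(-46), 141) - W(n(-7)) = (212 - (49 - 1*(-46)) - 1*141) - √2*√5 = (212 - (49 + 46) - 141) - √10 = (212 - 1*95 - 141) - √10 = (212 - 95 - 141) - √10 = -24 - √10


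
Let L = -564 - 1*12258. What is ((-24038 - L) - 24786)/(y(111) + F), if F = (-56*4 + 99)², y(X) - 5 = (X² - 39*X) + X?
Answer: -36002/23733 ≈ -1.5170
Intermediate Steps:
L = -12822 (L = -564 - 12258 = -12822)
y(X) = 5 + X² - 38*X (y(X) = 5 + ((X² - 39*X) + X) = 5 + (X² - 38*X) = 5 + X² - 38*X)
F = 15625 (F = (-224 + 99)² = (-125)² = 15625)
((-24038 - L) - 24786)/(y(111) + F) = ((-24038 - 1*(-12822)) - 24786)/((5 + 111² - 38*111) + 15625) = ((-24038 + 12822) - 24786)/((5 + 12321 - 4218) + 15625) = (-11216 - 24786)/(8108 + 15625) = -36002/23733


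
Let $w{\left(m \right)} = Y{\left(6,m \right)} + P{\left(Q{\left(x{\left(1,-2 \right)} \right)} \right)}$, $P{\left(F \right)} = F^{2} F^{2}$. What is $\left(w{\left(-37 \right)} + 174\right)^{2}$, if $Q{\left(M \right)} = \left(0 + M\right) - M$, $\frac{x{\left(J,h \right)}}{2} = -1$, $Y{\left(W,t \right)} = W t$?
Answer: $2304$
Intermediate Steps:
$x{\left(J,h \right)} = -2$ ($x{\left(J,h \right)} = 2 \left(-1\right) = -2$)
$Q{\left(M \right)} = 0$ ($Q{\left(M \right)} = M - M = 0$)
$P{\left(F \right)} = F^{4}$
$w{\left(m \right)} = 6 m$ ($w{\left(m \right)} = 6 m + 0^{4} = 6 m + 0 = 6 m$)
$\left(w{\left(-37 \right)} + 174\right)^{2} = \left(6 \left(-37\right) + 174\right)^{2} = \left(-222 + 174\right)^{2} = \left(-48\right)^{2} = 2304$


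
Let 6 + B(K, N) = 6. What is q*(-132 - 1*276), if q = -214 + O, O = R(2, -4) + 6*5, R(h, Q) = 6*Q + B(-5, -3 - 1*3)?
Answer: 84864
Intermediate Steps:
B(K, N) = 0 (B(K, N) = -6 + 6 = 0)
R(h, Q) = 6*Q (R(h, Q) = 6*Q + 0 = 6*Q)
O = 6 (O = 6*(-4) + 6*5 = -24 + 30 = 6)
q = -208 (q = -214 + 6 = -208)
q*(-132 - 1*276) = -208*(-132 - 1*276) = -208*(-132 - 276) = -208*(-408) = 84864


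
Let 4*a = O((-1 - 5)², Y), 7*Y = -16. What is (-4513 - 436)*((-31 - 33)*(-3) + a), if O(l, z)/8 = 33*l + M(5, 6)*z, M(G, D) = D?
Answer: -12573288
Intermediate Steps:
Y = -16/7 (Y = (⅐)*(-16) = -16/7 ≈ -2.2857)
O(l, z) = 48*z + 264*l (O(l, z) = 8*(33*l + 6*z) = 8*(6*z + 33*l) = 48*z + 264*l)
a = 16440/7 (a = (48*(-16/7) + 264*(-1 - 5)²)/4 = (-768/7 + 264*(-6)²)/4 = (-768/7 + 264*36)/4 = (-768/7 + 9504)/4 = (¼)*(65760/7) = 16440/7 ≈ 2348.6)
(-4513 - 436)*((-31 - 33)*(-3) + a) = (-4513 - 436)*((-31 - 33)*(-3) + 16440/7) = -4949*(-64*(-3) + 16440/7) = -4949*(192 + 16440/7) = -4949*17784/7 = -12573288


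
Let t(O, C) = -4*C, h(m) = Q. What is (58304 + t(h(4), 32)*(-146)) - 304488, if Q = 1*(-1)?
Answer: -227496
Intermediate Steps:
Q = -1
h(m) = -1
(58304 + t(h(4), 32)*(-146)) - 304488 = (58304 - 4*32*(-146)) - 304488 = (58304 - 128*(-146)) - 304488 = (58304 + 18688) - 304488 = 76992 - 304488 = -227496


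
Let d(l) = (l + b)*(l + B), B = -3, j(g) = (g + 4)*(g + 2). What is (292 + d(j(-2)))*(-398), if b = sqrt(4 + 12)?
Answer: -111440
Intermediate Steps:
b = 4 (b = sqrt(16) = 4)
j(g) = (2 + g)*(4 + g) (j(g) = (4 + g)*(2 + g) = (2 + g)*(4 + g))
d(l) = (-3 + l)*(4 + l) (d(l) = (l + 4)*(l - 3) = (4 + l)*(-3 + l) = (-3 + l)*(4 + l))
(292 + d(j(-2)))*(-398) = (292 + (-12 + (8 + (-2)**2 + 6*(-2)) + (8 + (-2)**2 + 6*(-2))**2))*(-398) = (292 + (-12 + (8 + 4 - 12) + (8 + 4 - 12)**2))*(-398) = (292 + (-12 + 0 + 0**2))*(-398) = (292 + (-12 + 0 + 0))*(-398) = (292 - 12)*(-398) = 280*(-398) = -111440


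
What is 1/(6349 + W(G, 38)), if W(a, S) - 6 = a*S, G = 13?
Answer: 1/6849 ≈ 0.00014601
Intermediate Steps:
W(a, S) = 6 + S*a (W(a, S) = 6 + a*S = 6 + S*a)
1/(6349 + W(G, 38)) = 1/(6349 + (6 + 38*13)) = 1/(6349 + (6 + 494)) = 1/(6349 + 500) = 1/6849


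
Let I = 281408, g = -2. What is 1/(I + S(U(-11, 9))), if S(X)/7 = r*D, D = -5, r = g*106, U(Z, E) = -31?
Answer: 1/288828 ≈ 3.4623e-6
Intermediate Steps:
r = -212 (r = -2*106 = -212)
S(X) = 7420 (S(X) = 7*(-212*(-5)) = 7*1060 = 7420)
1/(I + S(U(-11, 9))) = 1/(281408 + 7420) = 1/288828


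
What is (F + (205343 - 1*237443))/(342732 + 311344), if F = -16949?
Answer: -49049/654076 ≈ -0.074990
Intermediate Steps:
(F + (205343 - 1*237443))/(342732 + 311344) = (-16949 + (205343 - 1*237443))/(342732 + 311344) = (-16949 + (205343 - 237443))/654076 = (-16949 - 32100)*(1/654076) = -49049*1/654076 = -49049/654076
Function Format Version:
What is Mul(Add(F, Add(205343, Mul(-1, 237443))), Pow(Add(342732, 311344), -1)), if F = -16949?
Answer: Rational(-49049, 654076) ≈ -0.074990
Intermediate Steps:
Mul(Add(F, Add(205343, Mul(-1, 237443))), Pow(Add(342732, 311344), -1)) = Mul(Add(-16949, Add(205343, Mul(-1, 237443))), Pow(Add(342732, 311344), -1)) = Mul(Add(-16949, Add(205343, -237443)), Pow(654076, -1)) = Mul(Add(-16949, -32100), Rational(1, 654076)) = Mul(-49049, Rational(1, 654076)) = Rational(-49049, 654076)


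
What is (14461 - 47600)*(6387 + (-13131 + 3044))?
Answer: 122614300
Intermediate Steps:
(14461 - 47600)*(6387 + (-13131 + 3044)) = -33139*(6387 - 10087) = -33139*(-3700) = 122614300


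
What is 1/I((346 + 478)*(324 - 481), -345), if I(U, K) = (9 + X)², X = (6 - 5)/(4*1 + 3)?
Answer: 49/4096 ≈ 0.011963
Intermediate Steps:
X = ⅐ (X = 1/(4 + 3) = 1/7 = 1*(⅐) = ⅐ ≈ 0.14286)
I(U, K) = 4096/49 (I(U, K) = (9 + ⅐)² = (64/7)² = 4096/49)
1/I((346 + 478)*(324 - 481), -345) = 1/(4096/49) = 49/4096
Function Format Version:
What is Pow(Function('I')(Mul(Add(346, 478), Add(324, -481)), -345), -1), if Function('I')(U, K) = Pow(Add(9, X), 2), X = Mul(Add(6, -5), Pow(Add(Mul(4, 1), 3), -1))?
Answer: Rational(49, 4096) ≈ 0.011963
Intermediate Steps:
X = Rational(1, 7) (X = Mul(1, Pow(Add(4, 3), -1)) = Mul(1, Pow(7, -1)) = Mul(1, Rational(1, 7)) = Rational(1, 7) ≈ 0.14286)
Function('I')(U, K) = Rational(4096, 49) (Function('I')(U, K) = Pow(Add(9, Rational(1, 7)), 2) = Pow(Rational(64, 7), 2) = Rational(4096, 49))
Pow(Function('I')(Mul(Add(346, 478), Add(324, -481)), -345), -1) = Pow(Rational(4096, 49), -1) = Rational(49, 4096)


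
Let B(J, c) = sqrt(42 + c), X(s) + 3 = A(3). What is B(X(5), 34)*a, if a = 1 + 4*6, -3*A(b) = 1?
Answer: 50*sqrt(19) ≈ 217.94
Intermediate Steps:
A(b) = -1/3 (A(b) = -1/3*1 = -1/3)
X(s) = -10/3 (X(s) = -3 - 1/3 = -10/3)
a = 25 (a = 1 + 24 = 25)
B(X(5), 34)*a = sqrt(42 + 34)*25 = sqrt(76)*25 = (2*sqrt(19))*25 = 50*sqrt(19)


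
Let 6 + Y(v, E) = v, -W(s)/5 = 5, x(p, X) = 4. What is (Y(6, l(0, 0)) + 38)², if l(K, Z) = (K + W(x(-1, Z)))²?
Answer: 1444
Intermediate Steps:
W(s) = -25 (W(s) = -5*5 = -25)
l(K, Z) = (-25 + K)² (l(K, Z) = (K - 25)² = (-25 + K)²)
Y(v, E) = -6 + v
(Y(6, l(0, 0)) + 38)² = ((-6 + 6) + 38)² = (0 + 38)² = 38² = 1444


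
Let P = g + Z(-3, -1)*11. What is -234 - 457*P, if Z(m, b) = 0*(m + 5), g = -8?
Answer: 3422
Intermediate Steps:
Z(m, b) = 0 (Z(m, b) = 0*(5 + m) = 0)
P = -8 (P = -8 + 0*11 = -8 + 0 = -8)
-234 - 457*P = -234 - 457*(-8) = -234 + 3656 = 3422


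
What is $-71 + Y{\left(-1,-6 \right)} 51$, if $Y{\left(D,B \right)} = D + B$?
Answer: $-428$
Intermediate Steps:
$Y{\left(D,B \right)} = B + D$
$-71 + Y{\left(-1,-6 \right)} 51 = -71 + \left(-6 - 1\right) 51 = -71 - 357 = -428$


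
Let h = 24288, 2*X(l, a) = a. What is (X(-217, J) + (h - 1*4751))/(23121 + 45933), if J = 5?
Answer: 39079/138108 ≈ 0.28296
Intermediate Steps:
X(l, a) = a/2
(X(-217, J) + (h - 1*4751))/(23121 + 45933) = ((½)*5 + (24288 - 1*4751))/(23121 + 45933) = (5/2 + (24288 - 4751))/69054 = (5/2 + 19537)*(1/69054) = (39079/2)*(1/69054) = 39079/138108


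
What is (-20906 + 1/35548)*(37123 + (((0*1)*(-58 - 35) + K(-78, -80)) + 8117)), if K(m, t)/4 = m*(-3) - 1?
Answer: -8578370759441/8887 ≈ -9.6527e+8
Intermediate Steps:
K(m, t) = -4 - 12*m (K(m, t) = 4*(m*(-3) - 1) = 4*(-3*m - 1) = 4*(-1 - 3*m) = -4 - 12*m)
(-20906 + 1/35548)*(37123 + (((0*1)*(-58 - 35) + K(-78, -80)) + 8117)) = (-20906 + 1/35548)*(37123 + (((0*1)*(-58 - 35) + (-4 - 12*(-78))) + 8117)) = (-20906 + 1/35548)*(37123 + ((0*(-93) + (-4 + 936)) + 8117)) = -743166487*(37123 + ((0 + 932) + 8117))/35548 = -743166487*(37123 + (932 + 8117))/35548 = -743166487*(37123 + 9049)/35548 = -743166487/35548*46172 = -8578370759441/8887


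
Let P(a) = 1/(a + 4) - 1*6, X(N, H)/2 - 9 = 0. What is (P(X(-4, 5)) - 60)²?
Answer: 2105401/484 ≈ 4350.0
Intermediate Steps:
X(N, H) = 18 (X(N, H) = 18 + 2*0 = 18 + 0 = 18)
P(a) = -6 + 1/(4 + a) (P(a) = 1/(4 + a) - 6 = -6 + 1/(4 + a))
(P(X(-4, 5)) - 60)² = ((-23 - 6*18)/(4 + 18) - 60)² = ((-23 - 108)/22 - 60)² = ((1/22)*(-131) - 60)² = (-131/22 - 60)² = (-1451/22)² = 2105401/484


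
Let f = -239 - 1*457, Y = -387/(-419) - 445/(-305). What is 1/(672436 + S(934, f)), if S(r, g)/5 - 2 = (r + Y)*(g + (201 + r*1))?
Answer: 25559/69719991094 ≈ 3.6660e-7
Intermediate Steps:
Y = 60898/25559 (Y = -387*(-1/419) - 445*(-1/305) = 387/419 + 89/61 = 60898/25559 ≈ 2.3826)
f = -696 (f = -239 - 457 = -696)
S(r, g) = 10 + 5*(60898/25559 + r)*(201 + g + r) (S(r, g) = 10 + 5*((r + 60898/25559)*(g + (201 + r*1))) = 10 + 5*((60898/25559 + r)*(g + (201 + r))) = 10 + 5*((60898/25559 + r)*(201 + g + r)) = 10 + 5*(60898/25559 + r)*(201 + g + r))
1/(672436 + S(934, f)) = 1/(672436 + (61458080/25559 + 5*934**2 + (304490/25559)*(-696) + (25991285/25559)*934 + 5*(-696)*934)) = 1/(672436 + (61458080/25559 + 5*872356 - 211925040/25559 + 24275860190/25559 - 3250320)) = 1/(672436 + (61458080/25559 + 4361780 - 211925040/25559 + 24275860190/25559 - 3250320)) = 1/(672436 + 52533199370/25559) = 1/(69719991094/25559) = 25559/69719991094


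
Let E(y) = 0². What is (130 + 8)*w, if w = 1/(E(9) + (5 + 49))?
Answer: 23/9 ≈ 2.5556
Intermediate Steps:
E(y) = 0
w = 1/54 (w = 1/(0 + (5 + 49)) = 1/(0 + 54) = 1/54 ≈ 0.018519)
(130 + 8)*w = (130 + 8)*(1/54) = 138*(1/54) = 23/9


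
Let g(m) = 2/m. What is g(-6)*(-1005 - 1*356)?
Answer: 1361/3 ≈ 453.67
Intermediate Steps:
g(-6)*(-1005 - 1*356) = (2/(-6))*(-1005 - 1*356) = (2*(-1/6))*(-1005 - 356) = -1/3*(-1361) = 1361/3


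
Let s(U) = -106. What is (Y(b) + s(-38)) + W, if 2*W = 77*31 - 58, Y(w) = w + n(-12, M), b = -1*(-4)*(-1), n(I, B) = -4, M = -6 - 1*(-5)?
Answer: 2101/2 ≈ 1050.5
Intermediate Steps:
M = -1 (M = -6 + 5 = -1)
b = -4 (b = 4*(-1) = -4)
Y(w) = -4 + w (Y(w) = w - 4 = -4 + w)
W = 2329/2 (W = (77*31 - 58)/2 = (2387 - 58)/2 = (½)*2329 = 2329/2 ≈ 1164.5)
(Y(b) + s(-38)) + W = ((-4 - 4) - 106) + 2329/2 = (-8 - 106) + 2329/2 = -114 + 2329/2 = 2101/2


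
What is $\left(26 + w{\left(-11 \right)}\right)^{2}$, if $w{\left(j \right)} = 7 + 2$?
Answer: $1225$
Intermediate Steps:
$w{\left(j \right)} = 9$
$\left(26 + w{\left(-11 \right)}\right)^{2} = \left(26 + 9\right)^{2} = 35^{2} = 1225$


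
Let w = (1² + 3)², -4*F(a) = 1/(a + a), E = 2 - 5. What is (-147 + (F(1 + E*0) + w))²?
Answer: 1100401/64 ≈ 17194.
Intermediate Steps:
E = -3
F(a) = -1/(8*a) (F(a) = -1/(4*(a + a)) = -1/(2*a)/4 = -1/(8*a))
w = 16 (w = (1 + 3)² = 4² = 16)
(-147 + (F(1 + E*0) + w))² = (-147 + (-1/(8*(1 - 3*0)) + 16))² = (-147 + (-1/(8*(1 + 0)) + 16))² = (-147 + (-⅛/1 + 16))² = (-147 + (-⅛*1 + 16))² = (-147 + (-⅛ + 16))² = (-147 + 127/8)² = (-1049/8)² = 1100401/64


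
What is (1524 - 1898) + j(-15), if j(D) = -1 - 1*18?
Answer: -393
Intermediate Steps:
j(D) = -19 (j(D) = -1 - 18 = -19)
(1524 - 1898) + j(-15) = (1524 - 1898) - 19 = -374 - 19 = -393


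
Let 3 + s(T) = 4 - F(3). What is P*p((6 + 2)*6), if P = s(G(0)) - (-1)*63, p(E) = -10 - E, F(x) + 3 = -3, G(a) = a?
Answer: -4060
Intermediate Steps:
F(x) = -6 (F(x) = -3 - 3 = -6)
s(T) = 7 (s(T) = -3 + (4 - 1*(-6)) = -3 + (4 + 6) = -3 + 10 = 7)
P = 70 (P = 7 - (-1)*63 = 7 - 1*(-63) = 7 + 63 = 70)
P*p((6 + 2)*6) = 70*(-10 - (6 + 2)*6) = 70*(-10 - 8*6) = 70*(-10 - 1*48) = 70*(-10 - 48) = 70*(-58) = -4060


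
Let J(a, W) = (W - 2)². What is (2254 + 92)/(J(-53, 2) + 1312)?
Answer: 1173/656 ≈ 1.7881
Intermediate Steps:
J(a, W) = (-2 + W)²
(2254 + 92)/(J(-53, 2) + 1312) = (2254 + 92)/((-2 + 2)² + 1312) = 2346/(0² + 1312) = 2346/(0 + 1312) = 2346/1312 = 2346*(1/1312) = 1173/656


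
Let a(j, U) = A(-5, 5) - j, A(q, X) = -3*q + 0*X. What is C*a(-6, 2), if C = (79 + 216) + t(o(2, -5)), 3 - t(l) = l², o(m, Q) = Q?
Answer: 5733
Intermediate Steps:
t(l) = 3 - l²
C = 273 (C = (79 + 216) + (3 - 1*(-5)²) = 295 + (3 - 1*25) = 295 + (3 - 25) = 295 - 22 = 273)
A(q, X) = -3*q (A(q, X) = -3*q + 0 = -3*q)
a(j, U) = 15 - j (a(j, U) = -3*(-5) - j = 15 - j)
C*a(-6, 2) = 273*(15 - 1*(-6)) = 273*(15 + 6) = 273*21 = 5733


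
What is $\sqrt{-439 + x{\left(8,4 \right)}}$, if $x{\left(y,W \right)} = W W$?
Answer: $3 i \sqrt{47} \approx 20.567 i$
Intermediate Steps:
$x{\left(y,W \right)} = W^{2}$
$\sqrt{-439 + x{\left(8,4 \right)}} = \sqrt{-439 + 4^{2}} = \sqrt{-439 + 16} = \sqrt{-423} = 3 i \sqrt{47}$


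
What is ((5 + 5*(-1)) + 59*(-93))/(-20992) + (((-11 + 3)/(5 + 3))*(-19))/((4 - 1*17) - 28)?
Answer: -4241/20992 ≈ -0.20203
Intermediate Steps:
((5 + 5*(-1)) + 59*(-93))/(-20992) + (((-11 + 3)/(5 + 3))*(-19))/((4 - 1*17) - 28) = ((5 - 5) - 5487)*(-1/20992) + (-8/8*(-19))/((4 - 17) - 28) = (0 - 5487)*(-1/20992) + (-8*⅛*(-19))/(-13 - 28) = -5487*(-1/20992) - 1*(-19)/(-41) = 5487/20992 + 19*(-1/41) = 5487/20992 - 19/41 = -4241/20992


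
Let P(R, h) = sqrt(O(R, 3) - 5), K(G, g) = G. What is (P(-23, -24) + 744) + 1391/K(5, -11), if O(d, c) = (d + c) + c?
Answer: 5111/5 + I*sqrt(22) ≈ 1022.2 + 4.6904*I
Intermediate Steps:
O(d, c) = d + 2*c (O(d, c) = (c + d) + c = d + 2*c)
P(R, h) = sqrt(1 + R) (P(R, h) = sqrt((R + 2*3) - 5) = sqrt((R + 6) - 5) = sqrt((6 + R) - 5) = sqrt(1 + R))
(P(-23, -24) + 744) + 1391/K(5, -11) = (sqrt(1 - 23) + 744) + 1391/5 = (sqrt(-22) + 744) + 1391*(1/5) = (I*sqrt(22) + 744) + 1391/5 = (744 + I*sqrt(22)) + 1391/5 = 5111/5 + I*sqrt(22)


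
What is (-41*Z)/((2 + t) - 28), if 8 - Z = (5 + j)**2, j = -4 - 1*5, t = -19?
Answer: -328/45 ≈ -7.2889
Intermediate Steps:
j = -9 (j = -4 - 5 = -9)
Z = -8 (Z = 8 - (5 - 9)**2 = 8 - 1*(-4)**2 = 8 - 1*16 = 8 - 16 = -8)
(-41*Z)/((2 + t) - 28) = (-41*(-8))/((2 - 19) - 28) = 328/(-17 - 28) = 328/(-45) = 328*(-1/45) = -328/45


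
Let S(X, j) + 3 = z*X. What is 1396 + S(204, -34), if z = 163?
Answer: 34645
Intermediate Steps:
S(X, j) = -3 + 163*X
1396 + S(204, -34) = 1396 + (-3 + 163*204) = 1396 + (-3 + 33252) = 1396 + 33249 = 34645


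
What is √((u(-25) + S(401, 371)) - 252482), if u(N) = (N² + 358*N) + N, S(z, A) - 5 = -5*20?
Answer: I*√260927 ≈ 510.81*I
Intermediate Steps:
S(z, A) = -95 (S(z, A) = 5 - 5*20 = 5 - 100 = -95)
u(N) = N² + 359*N
√((u(-25) + S(401, 371)) - 252482) = √((-25*(359 - 25) - 95) - 252482) = √((-25*334 - 95) - 252482) = √((-8350 - 95) - 252482) = √(-8445 - 252482) = √(-260927) = I*√260927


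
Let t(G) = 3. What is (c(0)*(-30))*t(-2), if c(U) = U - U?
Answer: 0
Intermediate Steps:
c(U) = 0
(c(0)*(-30))*t(-2) = (0*(-30))*3 = 0*3 = 0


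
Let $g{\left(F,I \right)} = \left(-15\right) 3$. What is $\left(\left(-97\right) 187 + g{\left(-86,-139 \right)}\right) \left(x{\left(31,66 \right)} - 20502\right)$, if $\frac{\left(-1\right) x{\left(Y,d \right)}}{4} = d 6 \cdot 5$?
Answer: $516825648$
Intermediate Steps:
$x{\left(Y,d \right)} = - 120 d$ ($x{\left(Y,d \right)} = - 4 d 6 \cdot 5 = - 4 \cdot 6 d 5 = - 4 \cdot 30 d = - 120 d$)
$g{\left(F,I \right)} = -45$
$\left(\left(-97\right) 187 + g{\left(-86,-139 \right)}\right) \left(x{\left(31,66 \right)} - 20502\right) = \left(\left(-97\right) 187 - 45\right) \left(\left(-120\right) 66 - 20502\right) = \left(-18139 - 45\right) \left(-7920 - 20502\right) = \left(-18184\right) \left(-28422\right) = 516825648$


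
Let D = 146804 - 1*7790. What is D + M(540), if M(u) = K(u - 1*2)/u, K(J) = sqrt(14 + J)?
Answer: 139014 + sqrt(138)/270 ≈ 1.3901e+5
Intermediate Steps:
D = 139014 (D = 146804 - 7790 = 139014)
M(u) = sqrt(12 + u)/u (M(u) = sqrt(14 + (u - 1*2))/u = sqrt(14 + (u - 2))/u = sqrt(14 + (-2 + u))/u = sqrt(12 + u)/u)
D + M(540) = 139014 + sqrt(12 + 540)/540 = 139014 + sqrt(552)/540 = 139014 + (2*sqrt(138))/540 = 139014 + sqrt(138)/270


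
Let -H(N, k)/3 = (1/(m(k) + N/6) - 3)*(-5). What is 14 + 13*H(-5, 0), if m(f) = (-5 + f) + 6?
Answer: 599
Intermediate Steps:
m(f) = 1 + f
H(N, k) = -45 + 15/(1 + k + N/6) (H(N, k) = -3*(1/((1 + k) + N/6) - 3)*(-5) = -3*(1/(1 + k + N/6) - 3)*(-5) = -3*(-3 + 1/(1 + k + N/6))*(-5) = -3*(15 - 5/(1 + k + N/6)) = -45 + 15/(1 + k + N/6))
14 + 13*H(-5, 0) = 14 + 13*(45*(-4 - 1*(-5) - 6*0)/(6 - 5 + 6*0)) = 14 + 13*(45*(-4 + 5 + 0)/(6 - 5 + 0)) = 14 + 13*(45*1/1) = 14 + 13*(45*1*1) = 14 + 13*45 = 14 + 585 = 599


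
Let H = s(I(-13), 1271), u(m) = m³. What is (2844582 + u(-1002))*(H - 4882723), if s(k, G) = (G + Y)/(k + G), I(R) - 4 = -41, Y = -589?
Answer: 3022182063472783500/617 ≈ 4.8982e+15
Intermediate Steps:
I(R) = -37 (I(R) = 4 - 41 = -37)
s(k, G) = (-589 + G)/(G + k) (s(k, G) = (G - 589)/(k + G) = (-589 + G)/(G + k))
H = 341/617 (H = (-589 + 1271)/(1271 - 37) = 682/1234 = (1/1234)*682 = 341/617 ≈ 0.55267)
(2844582 + u(-1002))*(H - 4882723) = (2844582 + (-1002)³)*(341/617 - 4882723) = (2844582 - 1006012008)*(-3012639750/617) = -1003167426*(-3012639750/617) = 3022182063472783500/617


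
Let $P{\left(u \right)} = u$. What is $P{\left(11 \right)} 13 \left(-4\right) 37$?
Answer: $-21164$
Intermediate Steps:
$P{\left(11 \right)} 13 \left(-4\right) 37 = 11 \cdot 13 \left(-4\right) 37 = 11 \left(-52\right) 37 = \left(-572\right) 37 = -21164$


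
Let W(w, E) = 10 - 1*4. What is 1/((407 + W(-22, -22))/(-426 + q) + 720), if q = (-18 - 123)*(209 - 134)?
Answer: 11001/7920307 ≈ 0.0013890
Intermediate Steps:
W(w, E) = 6 (W(w, E) = 10 - 4 = 6)
q = -10575 (q = -141*75 = -10575)
1/((407 + W(-22, -22))/(-426 + q) + 720) = 1/((407 + 6)/(-426 - 10575) + 720) = 1/(413/(-11001) + 720) = 1/(413*(-1/11001) + 720) = 1/(-413/11001 + 720) = 1/(7920307/11001) = 11001/7920307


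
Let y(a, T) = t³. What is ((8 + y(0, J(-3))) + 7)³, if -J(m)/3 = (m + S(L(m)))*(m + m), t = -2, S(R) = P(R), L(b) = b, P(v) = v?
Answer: 343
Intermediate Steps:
S(R) = R
J(m) = -12*m² (J(m) = -3*(m + m)*(m + m) = -3*2*m*2*m = -12*m²)
y(a, T) = -8 (y(a, T) = (-2)³ = -8)
((8 + y(0, J(-3))) + 7)³ = ((8 - 8) + 7)³ = (0 + 7)³ = 7³ = 343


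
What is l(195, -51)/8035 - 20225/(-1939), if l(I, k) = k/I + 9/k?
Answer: 179570263399/17215750825 ≈ 10.431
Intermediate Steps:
l(I, k) = 9/k + k/I
l(195, -51)/8035 - 20225/(-1939) = (9/(-51) - 51/195)/8035 - 20225/(-1939) = (9*(-1/51) - 51*1/195)*(1/8035) - 20225*(-1/1939) = (-3/17 - 17/65)*(1/8035) + 20225/1939 = -484/1105*1/8035 + 20225/1939 = -484/8878675 + 20225/1939 = 179570263399/17215750825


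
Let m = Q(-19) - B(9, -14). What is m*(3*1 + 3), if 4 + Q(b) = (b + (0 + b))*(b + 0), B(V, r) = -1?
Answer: 4314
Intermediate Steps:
Q(b) = -4 + 2*b**2 (Q(b) = -4 + (b + (0 + b))*(b + 0) = -4 + (b + b)*b = -4 + (2*b)*b = -4 + 2*b**2)
m = 719 (m = (-4 + 2*(-19)**2) - 1*(-1) = (-4 + 2*361) + 1 = (-4 + 722) + 1 = 718 + 1 = 719)
m*(3*1 + 3) = 719*(3*1 + 3) = 719*(3 + 3) = 719*6 = 4314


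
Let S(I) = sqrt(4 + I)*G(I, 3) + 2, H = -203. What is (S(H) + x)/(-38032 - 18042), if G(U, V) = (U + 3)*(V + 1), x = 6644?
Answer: -3323/28037 + 400*I*sqrt(199)/28037 ≈ -0.11852 + 0.20126*I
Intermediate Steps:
G(U, V) = (1 + V)*(3 + U) (G(U, V) = (3 + U)*(1 + V) = (1 + V)*(3 + U))
S(I) = 2 + sqrt(4 + I)*(12 + 4*I) (S(I) = sqrt(4 + I)*(3 + I + 3*3 + I*3) + 2 = sqrt(4 + I)*(3 + I + 9 + 3*I) + 2 = sqrt(4 + I)*(12 + 4*I) + 2 = 2 + sqrt(4 + I)*(12 + 4*I))
(S(H) + x)/(-38032 - 18042) = ((2 + 4*sqrt(4 - 203)*(3 - 203)) + 6644)/(-38032 - 18042) = ((2 + 4*sqrt(-199)*(-200)) + 6644)/(-56074) = ((2 + 4*(I*sqrt(199))*(-200)) + 6644)*(-1/56074) = ((2 - 800*I*sqrt(199)) + 6644)*(-1/56074) = (6646 - 800*I*sqrt(199))*(-1/56074) = -3323/28037 + 400*I*sqrt(199)/28037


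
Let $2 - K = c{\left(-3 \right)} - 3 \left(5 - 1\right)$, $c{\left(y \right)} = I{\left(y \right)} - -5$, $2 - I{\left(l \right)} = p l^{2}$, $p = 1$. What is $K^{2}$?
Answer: $256$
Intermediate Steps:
$I{\left(l \right)} = 2 - l^{2}$ ($I{\left(l \right)} = 2 - 1 l^{2} = 2 - l^{2}$)
$c{\left(y \right)} = 7 - y^{2}$ ($c{\left(y \right)} = \left(2 - y^{2}\right) - -5 = \left(2 - y^{2}\right) + 5 = 7 - y^{2}$)
$K = 16$ ($K = 2 - \left(\left(7 - \left(-3\right)^{2}\right) - 3 \left(5 - 1\right)\right) = 2 - \left(\left(7 - 9\right) - 3 \left(5 - 1\right)\right) = 2 - \left(\left(7 - 9\right) - 12\right) = 2 - \left(-2 - 12\right) = 2 - -14 = 2 + 14 = 16$)
$K^{2} = 16^{2} = 256$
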